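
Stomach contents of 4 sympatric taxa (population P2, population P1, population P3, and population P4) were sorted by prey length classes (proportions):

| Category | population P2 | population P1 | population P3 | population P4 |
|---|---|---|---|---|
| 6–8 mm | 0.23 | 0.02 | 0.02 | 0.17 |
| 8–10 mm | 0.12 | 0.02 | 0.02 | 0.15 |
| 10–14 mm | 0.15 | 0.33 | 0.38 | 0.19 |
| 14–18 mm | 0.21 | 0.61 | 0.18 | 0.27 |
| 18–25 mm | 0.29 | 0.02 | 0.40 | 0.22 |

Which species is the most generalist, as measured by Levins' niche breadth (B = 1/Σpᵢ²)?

population P4

Σp_P2ᵢ² = 0.23² + 0.12² + 0.15² + 0.21² + 0.29² = 0.0529 + 0.0144 + 0.0225 + 0.0441 + 0.0841 = 0.2180
B_P2 = 1 / 0.2180 = 4.5872
Σp_P1ᵢ² = 0.02² + 0.02² + 0.33² + 0.61² + 0.02² = 0.0004 + 0.0004 + 0.1089 + 0.3721 + 0.0004 = 0.4822
B_P1 = 1 / 0.4822 = 2.0738
Σp_P3ᵢ² = 0.02² + 0.02² + 0.38² + 0.18² + 0.40² = 0.0004 + 0.0004 + 0.1444 + 0.0324 + 0.1600 = 0.3376
B_P3 = 1 / 0.3376 = 2.9621
Σp_P4ᵢ² = 0.17² + 0.15² + 0.19² + 0.27² + 0.22² = 0.0289 + 0.0225 + 0.0361 + 0.0729 + 0.0484 = 0.2088
B_P4 = 1 / 0.2088 = 4.7893
Highest B → broadest niche (most generalist): population P4 (B = 4.79).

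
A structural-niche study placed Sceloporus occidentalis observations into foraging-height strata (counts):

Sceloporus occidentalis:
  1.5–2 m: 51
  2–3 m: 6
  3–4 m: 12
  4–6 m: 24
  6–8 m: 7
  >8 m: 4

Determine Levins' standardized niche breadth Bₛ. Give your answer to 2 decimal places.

0.43

Proportions for Sceloporus occidentalis (n=104): 51/104=0.4904, 6/104=0.0577, 12/104=0.1154, 24/104=0.2308, 7/104=0.0673, 4/104=0.0385
Σpᵢ² = 0.4904² + 0.0577² + 0.1154² + 0.2308² + 0.0673² + 0.0385² = 0.240492 + 0.003329 + 0.013317 + 0.053269 + 0.004529 + 0.001482 = 0.316418
B = 1 / 0.316418 = 3.1604
Bₛ = (B − 1)/(n − 1) = (3.1604 − 1)/(6 − 1) = 2.1604/5 = 0.4321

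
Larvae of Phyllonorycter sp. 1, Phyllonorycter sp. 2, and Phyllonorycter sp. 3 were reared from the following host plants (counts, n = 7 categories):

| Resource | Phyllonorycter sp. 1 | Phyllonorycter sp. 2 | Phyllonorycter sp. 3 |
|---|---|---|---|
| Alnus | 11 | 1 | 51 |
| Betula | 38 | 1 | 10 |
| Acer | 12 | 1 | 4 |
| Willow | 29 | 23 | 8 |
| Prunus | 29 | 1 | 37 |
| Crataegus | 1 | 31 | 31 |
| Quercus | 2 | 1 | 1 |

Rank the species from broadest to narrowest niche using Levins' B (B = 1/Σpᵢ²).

Proportions for Phyllonorycter sp. 1 (n=122): 11/122=0.0902, 38/122=0.3115, 12/122=0.0984, 29/122=0.2377, 29/122=0.2377, 1/122=0.0082, 2/122=0.0164
Proportions for Phyllonorycter sp. 2 (n=59): 1/59=0.0169, 1/59=0.0169, 1/59=0.0169, 23/59=0.3898, 1/59=0.0169, 31/59=0.5254, 1/59=0.0169
Proportions for Phyllonorycter sp. 3 (n=142): 51/142=0.3592, 10/142=0.0704, 4/142=0.0282, 8/142=0.0563, 37/142=0.2606, 31/142=0.2183, 1/142=0.0070
Σp_1ᵢ² = 0.0902² + 0.3115² + 0.0984² + 0.2377² + 0.2377² + 0.0082² + 0.0164² = 0.008136 + 0.097032 + 0.009683 + 0.056501 + 0.056501 + 0.000067 + 0.000269 = 0.228189
B_1 = 1 / 0.228189 = 4.3823
Σp_2ᵢ² = 0.0169² + 0.0169² + 0.0169² + 0.3898² + 0.0169² + 0.5254² + 0.0169² = 0.000286 + 0.000286 + 0.000286 + 0.151944 + 0.000286 + 0.276045 + 0.000286 = 0.429419
B_2 = 1 / 0.429419 = 2.3287
Σp_3ᵢ² = 0.3592² + 0.0704² + 0.0282² + 0.0563² + 0.2606² + 0.2183² + 0.0070² = 0.129025 + 0.004956 + 0.000795 + 0.003170 + 0.067912 + 0.047655 + 0.000049 = 0.253562
B_3 = 1 / 0.253562 = 3.9438
Ranking by B (broadest → narrowest): Phyllonorycter sp. 1 (4.38) > Phyllonorycter sp. 3 (3.94) > Phyllonorycter sp. 2 (2.33)

Phyllonorycter sp. 1 > Phyllonorycter sp. 3 > Phyllonorycter sp. 2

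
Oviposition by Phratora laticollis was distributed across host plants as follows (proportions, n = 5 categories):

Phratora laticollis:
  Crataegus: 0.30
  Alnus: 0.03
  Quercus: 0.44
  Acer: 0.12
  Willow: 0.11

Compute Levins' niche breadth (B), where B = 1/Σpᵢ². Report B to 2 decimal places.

3.22

Σpᵢ² = 0.30² + 0.03² + 0.44² + 0.12² + 0.11² = 0.0900 + 0.0009 + 0.1936 + 0.0144 + 0.0121 = 0.3110
B = 1 / 0.3110 = 3.2154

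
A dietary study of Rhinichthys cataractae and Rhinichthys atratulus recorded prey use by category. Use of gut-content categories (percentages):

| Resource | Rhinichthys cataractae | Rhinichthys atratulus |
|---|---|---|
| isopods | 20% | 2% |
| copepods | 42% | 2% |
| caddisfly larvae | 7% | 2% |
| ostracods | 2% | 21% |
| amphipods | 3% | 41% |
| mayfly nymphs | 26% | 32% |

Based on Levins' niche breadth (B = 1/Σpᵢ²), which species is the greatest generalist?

Convert percentages to proportions (divide by 100).
Σp_cataᵢ² = 0.20² + 0.42² + 0.07² + 0.02² + 0.03² + 0.26² = 0.0400 + 0.1764 + 0.0049 + 0.0004 + 0.0009 + 0.0676 = 0.2902
B_cata = 1 / 0.2902 = 3.4459
Σp_atraᵢ² = 0.02² + 0.02² + 0.02² + 0.21² + 0.41² + 0.32² = 0.0004 + 0.0004 + 0.0004 + 0.0441 + 0.1681 + 0.1024 = 0.3158
B_atra = 1 / 0.3158 = 3.1666
Highest B → broadest niche (most generalist): Rhinichthys cataractae (B = 3.45).

Rhinichthys cataractae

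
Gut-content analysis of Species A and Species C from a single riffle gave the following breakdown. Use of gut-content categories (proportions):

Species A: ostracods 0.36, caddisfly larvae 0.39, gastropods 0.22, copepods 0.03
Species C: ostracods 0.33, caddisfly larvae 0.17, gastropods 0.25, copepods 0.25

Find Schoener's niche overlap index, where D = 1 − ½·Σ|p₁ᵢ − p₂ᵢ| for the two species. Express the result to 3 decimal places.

Σ|p₁ᵢ − p₂ᵢ| = 0.03 + 0.22 + 0.03 + 0.22 = 0.50
D = 1 − ½ × 0.50 = 1 − 0.250 = 0.75000

0.750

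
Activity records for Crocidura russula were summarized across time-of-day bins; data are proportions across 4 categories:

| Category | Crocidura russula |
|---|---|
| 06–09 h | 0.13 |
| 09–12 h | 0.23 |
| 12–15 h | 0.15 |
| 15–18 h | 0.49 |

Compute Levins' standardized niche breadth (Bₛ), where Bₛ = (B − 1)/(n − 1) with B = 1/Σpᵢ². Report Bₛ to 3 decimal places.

Σpᵢ² = 0.13² + 0.23² + 0.15² + 0.49² = 0.0169 + 0.0529 + 0.0225 + 0.2401 = 0.3324
B = 1 / 0.3324 = 3.00842
Bₛ = (B − 1)/(n − 1) = (3.00842 − 1)/(4 − 1) = 2.00842/3 = 0.66947

0.669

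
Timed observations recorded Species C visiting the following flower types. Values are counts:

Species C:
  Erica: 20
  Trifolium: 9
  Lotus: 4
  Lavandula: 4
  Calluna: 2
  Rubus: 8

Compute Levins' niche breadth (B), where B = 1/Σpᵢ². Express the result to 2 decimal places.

Proportions for Species C (n=47): 20/47=0.4255, 9/47=0.1915, 4/47=0.0851, 4/47=0.0851, 2/47=0.0426, 8/47=0.1702
Σpᵢ² = 0.4255² + 0.1915² + 0.0851² + 0.0851² + 0.0426² + 0.1702² = 0.181050 + 0.036672 + 0.007242 + 0.007242 + 0.001815 + 0.028968 = 0.262989
B = 1 / 0.262989 = 3.8024

3.80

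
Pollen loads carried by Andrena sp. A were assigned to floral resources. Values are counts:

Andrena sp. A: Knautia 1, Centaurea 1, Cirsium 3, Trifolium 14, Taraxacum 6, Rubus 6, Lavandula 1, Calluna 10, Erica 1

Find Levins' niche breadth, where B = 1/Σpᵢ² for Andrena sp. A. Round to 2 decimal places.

Proportions for Andrena sp. A (n=43): 1/43=0.0233, 1/43=0.0233, 3/43=0.0698, 14/43=0.3256, 6/43=0.1395, 6/43=0.1395, 1/43=0.0233, 10/43=0.2326, 1/43=0.0233
Σpᵢ² = 0.0233² + 0.0233² + 0.0698² + 0.3256² + 0.1395² + 0.1395² + 0.0233² + 0.2326² + 0.0233² = 0.000543 + 0.000543 + 0.004872 + 0.106015 + 0.019460 + 0.019460 + 0.000543 + 0.054103 + 0.000543 = 0.206082
B = 1 / 0.206082 = 4.8524

4.85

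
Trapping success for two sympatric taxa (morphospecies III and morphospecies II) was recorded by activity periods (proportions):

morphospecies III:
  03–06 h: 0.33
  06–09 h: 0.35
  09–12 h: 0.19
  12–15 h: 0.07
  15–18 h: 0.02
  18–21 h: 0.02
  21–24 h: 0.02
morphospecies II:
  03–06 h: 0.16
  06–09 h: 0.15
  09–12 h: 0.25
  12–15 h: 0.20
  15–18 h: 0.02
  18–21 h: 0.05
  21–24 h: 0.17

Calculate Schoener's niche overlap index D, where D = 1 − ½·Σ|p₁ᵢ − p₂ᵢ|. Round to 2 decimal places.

Σ|p₁ᵢ − p₂ᵢ| = 0.17 + 0.20 + 0.06 + 0.13 + 0.00 + 0.03 + 0.15 = 0.74
D = 1 − ½ × 0.74 = 1 − 0.370 = 0.6300

0.63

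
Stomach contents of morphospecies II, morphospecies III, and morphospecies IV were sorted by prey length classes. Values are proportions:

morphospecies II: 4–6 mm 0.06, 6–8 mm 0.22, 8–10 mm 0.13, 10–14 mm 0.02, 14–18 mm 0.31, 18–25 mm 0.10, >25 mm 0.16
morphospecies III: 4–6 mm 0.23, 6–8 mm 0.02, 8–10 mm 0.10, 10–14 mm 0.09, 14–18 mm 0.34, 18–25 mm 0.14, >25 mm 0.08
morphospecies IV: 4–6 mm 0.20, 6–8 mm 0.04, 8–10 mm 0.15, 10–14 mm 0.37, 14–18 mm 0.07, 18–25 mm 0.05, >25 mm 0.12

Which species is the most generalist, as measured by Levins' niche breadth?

Σp_IIᵢ² = 0.06² + 0.22² + 0.13² + 0.02² + 0.31² + 0.10² + 0.16² = 0.0036 + 0.0484 + 0.0169 + 0.0004 + 0.0961 + 0.0100 + 0.0256 = 0.2010
B_II = 1 / 0.2010 = 4.9751
Σp_IIIᵢ² = 0.23² + 0.02² + 0.10² + 0.09² + 0.34² + 0.14² + 0.08² = 0.0529 + 0.0004 + 0.0100 + 0.0081 + 0.1156 + 0.0196 + 0.0064 = 0.2130
B_III = 1 / 0.2130 = 4.6948
Σp_IVᵢ² = 0.20² + 0.04² + 0.15² + 0.37² + 0.07² + 0.05² + 0.12² = 0.0400 + 0.0016 + 0.0225 + 0.1369 + 0.0049 + 0.0025 + 0.0144 = 0.2228
B_IV = 1 / 0.2228 = 4.4883
Highest B → broadest niche (most generalist): morphospecies II (B = 4.98).

morphospecies II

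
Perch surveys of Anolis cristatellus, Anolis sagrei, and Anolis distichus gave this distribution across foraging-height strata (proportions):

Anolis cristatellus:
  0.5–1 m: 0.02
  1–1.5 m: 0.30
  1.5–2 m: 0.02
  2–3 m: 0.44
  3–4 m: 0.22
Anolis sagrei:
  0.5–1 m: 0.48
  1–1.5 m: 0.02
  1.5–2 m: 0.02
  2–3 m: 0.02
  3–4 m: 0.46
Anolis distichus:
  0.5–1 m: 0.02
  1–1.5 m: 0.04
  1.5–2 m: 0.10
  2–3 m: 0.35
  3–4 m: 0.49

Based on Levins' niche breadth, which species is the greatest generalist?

Anolis cristatellus

Σp_crisᵢ² = 0.02² + 0.30² + 0.02² + 0.44² + 0.22² = 0.0004 + 0.0900 + 0.0004 + 0.1936 + 0.0484 = 0.3328
B_cris = 1 / 0.3328 = 3.0048
Σp_sagrᵢ² = 0.48² + 0.02² + 0.02² + 0.02² + 0.46² = 0.2304 + 0.0004 + 0.0004 + 0.0004 + 0.2116 = 0.4432
B_sagr = 1 / 0.4432 = 2.2563
Σp_distᵢ² = 0.02² + 0.04² + 0.10² + 0.35² + 0.49² = 0.0004 + 0.0016 + 0.0100 + 0.1225 + 0.2401 = 0.3746
B_dist = 1 / 0.3746 = 2.6695
Highest B → broadest niche (most generalist): Anolis cristatellus (B = 3.00).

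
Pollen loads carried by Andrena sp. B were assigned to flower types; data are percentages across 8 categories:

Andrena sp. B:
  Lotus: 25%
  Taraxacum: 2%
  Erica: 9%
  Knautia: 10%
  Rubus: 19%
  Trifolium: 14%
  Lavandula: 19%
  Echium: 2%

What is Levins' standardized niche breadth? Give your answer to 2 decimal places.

Convert percentages to proportions (divide by 100).
Σpᵢ² = 0.25² + 0.02² + 0.09² + 0.10² + 0.19² + 0.14² + 0.19² + 0.02² = 0.0625 + 0.0004 + 0.0081 + 0.0100 + 0.0361 + 0.0196 + 0.0361 + 0.0004 = 0.1732
B = 1 / 0.1732 = 5.7737
Bₛ = (B − 1)/(n − 1) = (5.7737 − 1)/(8 − 1) = 4.7737/7 = 0.6820

0.68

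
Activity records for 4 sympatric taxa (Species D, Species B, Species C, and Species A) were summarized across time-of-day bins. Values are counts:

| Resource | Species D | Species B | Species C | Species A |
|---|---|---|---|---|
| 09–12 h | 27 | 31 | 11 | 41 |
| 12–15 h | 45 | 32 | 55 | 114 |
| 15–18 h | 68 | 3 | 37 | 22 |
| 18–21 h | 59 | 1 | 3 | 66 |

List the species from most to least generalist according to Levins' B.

Proportions for Species D (n=199): 27/199=0.1357, 45/199=0.2261, 68/199=0.3417, 59/199=0.2965
Proportions for Species B (n=67): 31/67=0.4627, 32/67=0.4776, 3/67=0.0448, 1/67=0.0149
Proportions for Species C (n=106): 11/106=0.1038, 55/106=0.5189, 37/106=0.3491, 3/106=0.0283
Proportions for Species A (n=243): 41/243=0.1687, 114/243=0.4691, 22/243=0.0905, 66/243=0.2716
Σp_Dᵢ² = 0.1357² + 0.2261² + 0.3417² + 0.2965² = 0.018414 + 0.051121 + 0.116759 + 0.087912 = 0.274206
B_D = 1 / 0.274206 = 3.6469
Σp_Bᵢ² = 0.4627² + 0.4776² + 0.0448² + 0.0149² = 0.214091 + 0.228102 + 0.002007 + 0.000222 = 0.444422
B_B = 1 / 0.444422 = 2.2501
Σp_Cᵢ² = 0.1038² + 0.5189² + 0.3491² + 0.0283² = 0.010774 + 0.269257 + 0.121871 + 0.000801 = 0.402703
B_C = 1 / 0.402703 = 2.4832
Σp_Aᵢ² = 0.1687² + 0.4691² + 0.0905² + 0.2716² = 0.028460 + 0.220055 + 0.008190 + 0.073767 = 0.330472
B_A = 1 / 0.330472 = 3.0260
Ranking by B (broadest → narrowest): Species D (3.65) > Species A (3.03) > Species C (2.48) > Species B (2.25)

Species D > Species A > Species C > Species B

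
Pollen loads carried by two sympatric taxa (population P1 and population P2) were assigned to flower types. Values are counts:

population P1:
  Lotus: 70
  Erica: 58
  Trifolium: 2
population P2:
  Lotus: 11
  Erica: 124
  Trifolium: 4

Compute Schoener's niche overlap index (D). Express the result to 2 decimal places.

0.54

Proportions for population P1 (n=130): 70/130=0.5385, 58/130=0.4462, 2/130=0.0154
Proportions for population P2 (n=139): 11/139=0.0791, 124/139=0.8921, 4/139=0.0288
Σ|p₁ᵢ − p₂ᵢ| = 0.4594 + 0.4459 + 0.0134 = 0.9187
D = 1 − ½ × 0.9187 = 1 − 0.45935 = 0.54065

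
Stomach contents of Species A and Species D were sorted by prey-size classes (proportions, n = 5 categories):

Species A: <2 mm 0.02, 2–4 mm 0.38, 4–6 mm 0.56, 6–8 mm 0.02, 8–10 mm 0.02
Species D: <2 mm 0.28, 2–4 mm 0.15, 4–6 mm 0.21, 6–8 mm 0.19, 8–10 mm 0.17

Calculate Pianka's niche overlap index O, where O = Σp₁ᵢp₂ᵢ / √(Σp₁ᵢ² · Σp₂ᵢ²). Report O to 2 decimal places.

Σ p₁ᵢp₂ᵢ = 0.0056 + 0.0570 + 0.1176 + 0.0038 + 0.0034 = 0.1874
Σp_1ᵢ² = 0.02² + 0.38² + 0.56² + 0.02² + 0.02² = 0.0004 + 0.1444 + 0.3136 + 0.0004 + 0.0004 = 0.4592
Σp_2ᵢ² = 0.28² + 0.15² + 0.21² + 0.19² + 0.17² = 0.0784 + 0.0225 + 0.0441 + 0.0361 + 0.0289 = 0.2100
O = 0.1874 / √(0.4592 × 0.2100) = 0.1874 / 0.31054 = 0.6035

0.60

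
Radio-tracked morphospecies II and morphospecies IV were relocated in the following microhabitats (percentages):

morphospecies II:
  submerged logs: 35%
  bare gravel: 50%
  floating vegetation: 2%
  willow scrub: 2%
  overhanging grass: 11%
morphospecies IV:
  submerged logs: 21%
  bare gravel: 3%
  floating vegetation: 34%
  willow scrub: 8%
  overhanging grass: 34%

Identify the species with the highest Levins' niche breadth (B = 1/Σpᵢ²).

morphospecies IV

Convert percentages to proportions (divide by 100).
Σp_IIᵢ² = 0.35² + 0.50² + 0.02² + 0.02² + 0.11² = 0.1225 + 0.2500 + 0.0004 + 0.0004 + 0.0121 = 0.3854
B_II = 1 / 0.3854 = 2.5947
Σp_IVᵢ² = 0.21² + 0.03² + 0.34² + 0.08² + 0.34² = 0.0441 + 0.0009 + 0.1156 + 0.0064 + 0.1156 = 0.2826
B_IV = 1 / 0.2826 = 3.5386
Highest B → broadest niche (most generalist): morphospecies IV (B = 3.54).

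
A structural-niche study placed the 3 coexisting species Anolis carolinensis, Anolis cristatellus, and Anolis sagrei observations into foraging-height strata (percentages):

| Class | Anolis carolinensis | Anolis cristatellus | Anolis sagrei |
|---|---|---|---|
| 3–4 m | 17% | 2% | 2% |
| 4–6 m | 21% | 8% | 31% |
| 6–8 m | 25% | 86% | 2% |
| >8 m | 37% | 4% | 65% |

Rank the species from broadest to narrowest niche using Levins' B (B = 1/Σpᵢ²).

Anolis carolinensis > Anolis sagrei > Anolis cristatellus

Convert percentages to proportions (divide by 100).
Σp_caroᵢ² = 0.17² + 0.21² + 0.25² + 0.37² = 0.0289 + 0.0441 + 0.0625 + 0.1369 = 0.2724
B_caro = 1 / 0.2724 = 3.6711
Σp_crisᵢ² = 0.02² + 0.08² + 0.86² + 0.04² = 0.0004 + 0.0064 + 0.7396 + 0.0016 = 0.7480
B_cris = 1 / 0.7480 = 1.3369
Σp_sagrᵢ² = 0.02² + 0.31² + 0.02² + 0.65² = 0.0004 + 0.0961 + 0.0004 + 0.4225 = 0.5194
B_sagr = 1 / 0.5194 = 1.9253
Ranking by B (broadest → narrowest): Anolis carolinensis (3.67) > Anolis sagrei (1.93) > Anolis cristatellus (1.34)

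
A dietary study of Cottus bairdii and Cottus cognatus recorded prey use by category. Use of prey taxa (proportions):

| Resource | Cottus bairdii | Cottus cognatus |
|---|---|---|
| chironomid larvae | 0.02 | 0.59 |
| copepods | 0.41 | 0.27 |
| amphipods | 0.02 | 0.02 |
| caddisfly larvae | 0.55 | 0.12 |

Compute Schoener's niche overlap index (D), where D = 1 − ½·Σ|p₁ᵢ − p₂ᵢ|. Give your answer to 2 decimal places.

Σ|p₁ᵢ − p₂ᵢ| = 0.57 + 0.14 + 0.00 + 0.43 = 1.14
D = 1 − ½ × 1.14 = 1 − 0.570 = 0.4300

0.43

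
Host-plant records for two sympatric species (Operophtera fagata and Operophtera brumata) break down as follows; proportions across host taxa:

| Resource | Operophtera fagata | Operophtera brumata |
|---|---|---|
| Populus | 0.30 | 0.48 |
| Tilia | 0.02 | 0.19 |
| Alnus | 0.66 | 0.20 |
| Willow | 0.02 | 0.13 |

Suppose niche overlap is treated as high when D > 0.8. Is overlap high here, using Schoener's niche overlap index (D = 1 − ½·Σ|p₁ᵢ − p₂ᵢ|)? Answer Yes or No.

No

Σ|p₁ᵢ − p₂ᵢ| = 0.18 + 0.17 + 0.46 + 0.11 = 0.92
D = 1 − ½ × 0.92 = 1 − 0.460 = 0.5400
D = 0.5400 < 0.8 → No.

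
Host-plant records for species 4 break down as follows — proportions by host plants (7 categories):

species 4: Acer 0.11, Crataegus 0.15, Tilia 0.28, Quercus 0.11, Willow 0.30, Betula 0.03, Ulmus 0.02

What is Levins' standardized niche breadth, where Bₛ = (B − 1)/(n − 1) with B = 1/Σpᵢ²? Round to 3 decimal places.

0.604

Σpᵢ² = 0.11² + 0.15² + 0.28² + 0.11² + 0.30² + 0.03² + 0.02² = 0.0121 + 0.0225 + 0.0784 + 0.0121 + 0.0900 + 0.0009 + 0.0004 = 0.2164
B = 1 / 0.2164 = 4.62107
Bₛ = (B − 1)/(n − 1) = (4.62107 − 1)/(7 − 1) = 3.62107/6 = 0.60351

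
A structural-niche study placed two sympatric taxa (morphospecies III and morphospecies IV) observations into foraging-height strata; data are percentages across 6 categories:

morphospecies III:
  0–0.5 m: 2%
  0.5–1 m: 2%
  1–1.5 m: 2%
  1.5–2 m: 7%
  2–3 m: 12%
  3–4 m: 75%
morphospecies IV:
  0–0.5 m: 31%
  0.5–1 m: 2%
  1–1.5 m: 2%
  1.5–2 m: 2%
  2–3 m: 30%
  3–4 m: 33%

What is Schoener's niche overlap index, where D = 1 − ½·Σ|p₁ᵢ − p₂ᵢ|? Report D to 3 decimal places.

0.530

Convert percentages to proportions (divide by 100).
Σ|p₁ᵢ − p₂ᵢ| = 0.29 + 0.00 + 0.00 + 0.05 + 0.18 + 0.42 = 0.94
D = 1 − ½ × 0.94 = 1 − 0.470 = 0.53000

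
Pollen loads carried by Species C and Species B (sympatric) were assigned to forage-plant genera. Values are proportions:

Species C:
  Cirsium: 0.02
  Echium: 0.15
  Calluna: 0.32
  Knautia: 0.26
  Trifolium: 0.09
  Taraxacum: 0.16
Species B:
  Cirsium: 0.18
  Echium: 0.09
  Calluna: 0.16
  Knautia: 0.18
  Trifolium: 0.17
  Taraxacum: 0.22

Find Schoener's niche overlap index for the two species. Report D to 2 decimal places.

0.70

Σ|p₁ᵢ − p₂ᵢ| = 0.16 + 0.06 + 0.16 + 0.08 + 0.08 + 0.06 = 0.60
D = 1 − ½ × 0.60 = 1 − 0.300 = 0.7000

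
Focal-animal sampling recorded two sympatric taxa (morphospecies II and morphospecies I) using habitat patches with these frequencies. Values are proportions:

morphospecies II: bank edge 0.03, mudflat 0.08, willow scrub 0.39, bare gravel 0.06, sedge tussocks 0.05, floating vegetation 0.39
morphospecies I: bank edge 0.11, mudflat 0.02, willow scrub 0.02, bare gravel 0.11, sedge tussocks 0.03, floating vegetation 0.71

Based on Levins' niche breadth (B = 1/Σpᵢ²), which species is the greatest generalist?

morphospecies II

Σp_IIᵢ² = 0.03² + 0.08² + 0.39² + 0.06² + 0.05² + 0.39² = 0.0009 + 0.0064 + 0.1521 + 0.0036 + 0.0025 + 0.1521 = 0.3176
B_II = 1 / 0.3176 = 3.1486
Σp_Iᵢ² = 0.11² + 0.02² + 0.02² + 0.11² + 0.03² + 0.71² = 0.0121 + 0.0004 + 0.0004 + 0.0121 + 0.0009 + 0.5041 = 0.5300
B_I = 1 / 0.5300 = 1.8868
Highest B → broadest niche (most generalist): morphospecies II (B = 3.15).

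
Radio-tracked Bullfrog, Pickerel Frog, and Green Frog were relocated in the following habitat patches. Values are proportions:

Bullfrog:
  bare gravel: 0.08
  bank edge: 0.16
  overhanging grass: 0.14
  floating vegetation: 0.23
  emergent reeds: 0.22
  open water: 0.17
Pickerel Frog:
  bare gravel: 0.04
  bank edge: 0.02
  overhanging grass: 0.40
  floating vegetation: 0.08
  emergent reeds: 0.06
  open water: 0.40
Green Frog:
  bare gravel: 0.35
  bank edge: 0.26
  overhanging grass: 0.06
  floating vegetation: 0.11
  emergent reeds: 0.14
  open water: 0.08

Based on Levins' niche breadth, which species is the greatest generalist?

Bullfrog

Σp_Bullᵢ² = 0.08² + 0.16² + 0.14² + 0.23² + 0.22² + 0.17² = 0.0064 + 0.0256 + 0.0196 + 0.0529 + 0.0484 + 0.0289 = 0.1818
B_Bull = 1 / 0.1818 = 5.5006
Σp_Pickᵢ² = 0.04² + 0.02² + 0.40² + 0.08² + 0.06² + 0.40² = 0.0016 + 0.0004 + 0.1600 + 0.0064 + 0.0036 + 0.1600 = 0.3320
B_Pick = 1 / 0.3320 = 3.0120
Σp_Greeᵢ² = 0.35² + 0.26² + 0.06² + 0.11² + 0.14² + 0.08² = 0.1225 + 0.0676 + 0.0036 + 0.0121 + 0.0196 + 0.0064 = 0.2318
B_Gree = 1 / 0.2318 = 4.3141
Highest B → broadest niche (most generalist): Bullfrog (B = 5.50).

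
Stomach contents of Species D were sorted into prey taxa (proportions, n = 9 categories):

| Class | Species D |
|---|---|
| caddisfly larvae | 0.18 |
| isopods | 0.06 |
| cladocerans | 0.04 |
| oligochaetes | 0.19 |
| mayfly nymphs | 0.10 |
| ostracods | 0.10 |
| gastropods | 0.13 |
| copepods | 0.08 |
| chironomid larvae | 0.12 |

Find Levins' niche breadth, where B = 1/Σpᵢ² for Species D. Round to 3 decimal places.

Σpᵢ² = 0.18² + 0.06² + 0.04² + 0.19² + 0.10² + 0.10² + 0.13² + 0.08² + 0.12² = 0.0324 + 0.0036 + 0.0016 + 0.0361 + 0.0100 + 0.0100 + 0.0169 + 0.0064 + 0.0144 = 0.1314
B = 1 / 0.1314 = 7.61035

7.610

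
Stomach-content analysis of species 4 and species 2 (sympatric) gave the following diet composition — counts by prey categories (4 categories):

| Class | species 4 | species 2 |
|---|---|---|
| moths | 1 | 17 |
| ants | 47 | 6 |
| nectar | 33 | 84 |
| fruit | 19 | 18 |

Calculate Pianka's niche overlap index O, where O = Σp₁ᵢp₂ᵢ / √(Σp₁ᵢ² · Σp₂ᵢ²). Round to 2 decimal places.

Proportions for species 4 (n=100): 1/100=0.0100, 47/100=0.4700, 33/100=0.3300, 19/100=0.1900
Proportions for species 2 (n=125): 17/125=0.1360, 6/125=0.0480, 84/125=0.6720, 18/125=0.1440
Σ p₁ᵢp₂ᵢ = 0.001360 + 0.022560 + 0.221760 + 0.027360 = 0.273040
Σp_1ᵢ² = 0.0100² + 0.4700² + 0.3300² + 0.1900² = 0.000100 + 0.220900 + 0.108900 + 0.036100 = 0.366000
Σp_2ᵢ² = 0.1360² + 0.0480² + 0.6720² + 0.1440² = 0.018496 + 0.002304 + 0.451584 + 0.020736 = 0.493120
O = 0.273040 / √(0.366000 × 0.493120) = 0.273040 / 0.4248316 = 0.6427

0.64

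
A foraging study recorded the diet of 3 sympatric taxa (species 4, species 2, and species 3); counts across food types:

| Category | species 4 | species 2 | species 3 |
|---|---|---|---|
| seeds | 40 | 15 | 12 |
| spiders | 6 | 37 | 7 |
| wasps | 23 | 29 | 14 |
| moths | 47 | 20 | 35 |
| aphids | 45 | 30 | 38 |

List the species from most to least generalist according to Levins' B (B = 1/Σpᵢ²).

Proportions for species 4 (n=161): 40/161=0.2484, 6/161=0.0373, 23/161=0.1429, 47/161=0.2919, 45/161=0.2795
Proportions for species 2 (n=131): 15/131=0.1145, 37/131=0.2824, 29/131=0.2214, 20/131=0.1527, 30/131=0.2290
Proportions for species 3 (n=106): 12/106=0.1132, 7/106=0.0660, 14/106=0.1321, 35/106=0.3302, 38/106=0.3585
Σp_4ᵢ² = 0.2484² + 0.0373² + 0.1429² + 0.2919² + 0.2795² = 0.061703 + 0.001391 + 0.020420 + 0.085206 + 0.078120 = 0.246840
B_4 = 1 / 0.246840 = 4.0512
Σp_2ᵢ² = 0.1145² + 0.2824² + 0.2214² + 0.1527² + 0.2290² = 0.013110 + 0.079750 + 0.049018 + 0.023317 + 0.052441 = 0.217636
B_2 = 1 / 0.217636 = 4.5948
Σp_3ᵢ² = 0.1132² + 0.0660² + 0.1321² + 0.3302² + 0.3585² = 0.012814 + 0.004356 + 0.017450 + 0.109032 + 0.128522 = 0.272174
B_3 = 1 / 0.272174 = 3.6741
Ranking by B (broadest → narrowest): species 2 (4.59) > species 4 (4.05) > species 3 (3.67)

species 2 > species 4 > species 3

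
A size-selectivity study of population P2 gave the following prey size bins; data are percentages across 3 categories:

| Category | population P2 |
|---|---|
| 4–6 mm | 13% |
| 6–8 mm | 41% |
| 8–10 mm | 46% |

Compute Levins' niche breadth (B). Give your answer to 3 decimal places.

2.521

Convert percentages to proportions (divide by 100).
Σpᵢ² = 0.13² + 0.41² + 0.46² = 0.0169 + 0.1681 + 0.2116 = 0.3966
B = 1 / 0.3966 = 2.52143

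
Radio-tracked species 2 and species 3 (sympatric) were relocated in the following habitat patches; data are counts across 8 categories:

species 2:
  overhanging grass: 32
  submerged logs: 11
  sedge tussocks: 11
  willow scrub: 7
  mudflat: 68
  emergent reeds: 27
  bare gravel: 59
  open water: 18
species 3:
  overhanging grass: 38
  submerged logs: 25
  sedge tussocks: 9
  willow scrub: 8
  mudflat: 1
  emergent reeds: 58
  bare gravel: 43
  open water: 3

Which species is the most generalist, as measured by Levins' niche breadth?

Proportions for species 2 (n=233): 32/233=0.1373, 11/233=0.0472, 11/233=0.0472, 7/233=0.0300, 68/233=0.2918, 27/233=0.1159, 59/233=0.2532, 18/233=0.0773
Proportions for species 3 (n=185): 38/185=0.2054, 25/185=0.1351, 9/185=0.0486, 8/185=0.0432, 1/185=0.0054, 58/185=0.3135, 43/185=0.2324, 3/185=0.0162
Σp_2ᵢ² = 0.1373² + 0.0472² + 0.0472² + 0.0300² + 0.2918² + 0.1159² + 0.2532² + 0.0773² = 0.018851 + 0.002228 + 0.002228 + 0.000900 + 0.085147 + 0.013433 + 0.064110 + 0.005975 = 0.192872
B_2 = 1 / 0.192872 = 5.1848
Σp_3ᵢ² = 0.2054² + 0.1351² + 0.0486² + 0.0432² + 0.0054² + 0.3135² + 0.2324² + 0.0162² = 0.042189 + 0.018252 + 0.002362 + 0.001866 + 0.000029 + 0.098282 + 0.054010 + 0.000262 = 0.217252
B_3 = 1 / 0.217252 = 4.6029
Highest B → broadest niche (most generalist): species 2 (B = 5.18).

species 2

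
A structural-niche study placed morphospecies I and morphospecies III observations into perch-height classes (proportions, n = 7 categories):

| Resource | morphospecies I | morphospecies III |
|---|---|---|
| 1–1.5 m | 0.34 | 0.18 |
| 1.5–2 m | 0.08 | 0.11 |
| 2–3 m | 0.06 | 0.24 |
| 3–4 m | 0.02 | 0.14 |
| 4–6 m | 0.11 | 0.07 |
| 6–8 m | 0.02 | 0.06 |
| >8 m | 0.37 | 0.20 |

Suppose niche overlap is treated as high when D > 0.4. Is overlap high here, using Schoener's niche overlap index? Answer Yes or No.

Yes

Σ|p₁ᵢ − p₂ᵢ| = 0.16 + 0.03 + 0.18 + 0.12 + 0.04 + 0.04 + 0.17 = 0.74
D = 1 − ½ × 0.74 = 1 − 0.370 = 0.6300
D = 0.6300 > 0.4 → Yes.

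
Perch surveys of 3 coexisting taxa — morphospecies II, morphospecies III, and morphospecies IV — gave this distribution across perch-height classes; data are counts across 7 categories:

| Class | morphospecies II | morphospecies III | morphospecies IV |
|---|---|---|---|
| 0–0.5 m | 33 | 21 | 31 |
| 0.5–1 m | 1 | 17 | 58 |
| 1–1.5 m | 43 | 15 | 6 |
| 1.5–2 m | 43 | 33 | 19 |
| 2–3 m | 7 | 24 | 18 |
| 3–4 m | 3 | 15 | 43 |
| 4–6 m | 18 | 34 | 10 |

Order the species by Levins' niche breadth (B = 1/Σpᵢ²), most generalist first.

Proportions for morphospecies II (n=148): 33/148=0.2230, 1/148=0.0068, 43/148=0.2905, 43/148=0.2905, 7/148=0.0473, 3/148=0.0203, 18/148=0.1216
Proportions for morphospecies III (n=159): 21/159=0.1321, 17/159=0.1069, 15/159=0.0943, 33/159=0.2075, 24/159=0.1509, 15/159=0.0943, 34/159=0.2138
Proportions for morphospecies IV (n=185): 31/185=0.1676, 58/185=0.3135, 6/185=0.0324, 19/185=0.1027, 18/185=0.0973, 43/185=0.2324, 10/185=0.0541
Σp_IIᵢ² = 0.2230² + 0.0068² + 0.2905² + 0.2905² + 0.0473² + 0.0203² + 0.1216² = 0.049729 + 0.000046 + 0.084390 + 0.084390 + 0.002237 + 0.000412 + 0.014787 = 0.235991
B_II = 1 / 0.235991 = 4.2374
Σp_IIIᵢ² = 0.1321² + 0.1069² + 0.0943² + 0.2075² + 0.1509² + 0.0943² + 0.2138² = 0.017450 + 0.011428 + 0.008892 + 0.043056 + 0.022771 + 0.008892 + 0.045710 = 0.158199
B_III = 1 / 0.158199 = 6.3212
Σp_IVᵢ² = 0.1676² + 0.3135² + 0.0324² + 0.1027² + 0.0973² + 0.2324² + 0.0541² = 0.028090 + 0.098282 + 0.001050 + 0.010547 + 0.009467 + 0.054010 + 0.002927 = 0.204373
B_IV = 1 / 0.204373 = 4.8930
Ranking by B (broadest → narrowest): morphospecies III (6.32) > morphospecies IV (4.89) > morphospecies II (4.24)

morphospecies III > morphospecies IV > morphospecies II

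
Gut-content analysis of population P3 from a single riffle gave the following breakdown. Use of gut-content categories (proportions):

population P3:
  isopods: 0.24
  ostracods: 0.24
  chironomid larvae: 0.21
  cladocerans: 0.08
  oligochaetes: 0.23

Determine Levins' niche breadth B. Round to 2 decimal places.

4.57

Σpᵢ² = 0.24² + 0.24² + 0.21² + 0.08² + 0.23² = 0.0576 + 0.0576 + 0.0441 + 0.0064 + 0.0529 = 0.2186
B = 1 / 0.2186 = 4.5746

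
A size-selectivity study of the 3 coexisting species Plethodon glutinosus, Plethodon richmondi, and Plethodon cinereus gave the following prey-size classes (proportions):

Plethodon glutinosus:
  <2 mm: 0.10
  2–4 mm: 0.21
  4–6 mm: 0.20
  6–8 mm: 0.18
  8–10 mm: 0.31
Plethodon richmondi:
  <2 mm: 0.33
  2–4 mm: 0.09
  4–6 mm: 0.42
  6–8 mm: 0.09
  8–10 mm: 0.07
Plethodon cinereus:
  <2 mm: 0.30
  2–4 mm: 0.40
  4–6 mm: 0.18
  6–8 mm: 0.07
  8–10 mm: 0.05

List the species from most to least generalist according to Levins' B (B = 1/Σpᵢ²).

Plethodon glutinosus > Plethodon cinereus > Plethodon richmondi

Σp_glutᵢ² = 0.10² + 0.21² + 0.20² + 0.18² + 0.31² = 0.0100 + 0.0441 + 0.0400 + 0.0324 + 0.0961 = 0.2226
B_glut = 1 / 0.2226 = 4.4924
Σp_richᵢ² = 0.33² + 0.09² + 0.42² + 0.09² + 0.07² = 0.1089 + 0.0081 + 0.1764 + 0.0081 + 0.0049 = 0.3064
B_rich = 1 / 0.3064 = 3.2637
Σp_cineᵢ² = 0.30² + 0.40² + 0.18² + 0.07² + 0.05² = 0.0900 + 0.1600 + 0.0324 + 0.0049 + 0.0025 = 0.2898
B_cine = 1 / 0.2898 = 3.4507
Ranking by B (broadest → narrowest): Plethodon glutinosus (4.49) > Plethodon cinereus (3.45) > Plethodon richmondi (3.26)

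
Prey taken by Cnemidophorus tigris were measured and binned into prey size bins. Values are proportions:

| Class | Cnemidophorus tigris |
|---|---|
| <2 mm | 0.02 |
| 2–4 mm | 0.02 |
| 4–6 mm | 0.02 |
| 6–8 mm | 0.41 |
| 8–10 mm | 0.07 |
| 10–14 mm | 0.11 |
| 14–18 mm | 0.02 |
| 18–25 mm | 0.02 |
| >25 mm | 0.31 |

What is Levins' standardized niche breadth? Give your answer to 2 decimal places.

Σpᵢ² = 0.02² + 0.02² + 0.02² + 0.41² + 0.07² + 0.11² + 0.02² + 0.02² + 0.31² = 0.0004 + 0.0004 + 0.0004 + 0.1681 + 0.0049 + 0.0121 + 0.0004 + 0.0004 + 0.0961 = 0.2832
B = 1 / 0.2832 = 3.5311
Bₛ = (B − 1)/(n − 1) = (3.5311 − 1)/(9 − 1) = 2.5311/8 = 0.3164

0.32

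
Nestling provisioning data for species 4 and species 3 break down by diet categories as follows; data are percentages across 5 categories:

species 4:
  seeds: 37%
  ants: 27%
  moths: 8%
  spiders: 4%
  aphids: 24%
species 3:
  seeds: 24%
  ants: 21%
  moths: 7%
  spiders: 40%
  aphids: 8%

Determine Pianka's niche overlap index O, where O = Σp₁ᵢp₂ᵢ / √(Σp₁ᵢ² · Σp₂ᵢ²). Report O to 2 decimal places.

0.68

Convert percentages to proportions (divide by 100).
Σ p₁ᵢp₂ᵢ = 0.0888 + 0.0567 + 0.0056 + 0.0160 + 0.0192 = 0.1863
Σp_1ᵢ² = 0.37² + 0.27² + 0.08² + 0.04² + 0.24² = 0.1369 + 0.0729 + 0.0064 + 0.0016 + 0.0576 = 0.2754
Σp_2ᵢ² = 0.24² + 0.21² + 0.07² + 0.40² + 0.08² = 0.0576 + 0.0441 + 0.0049 + 0.1600 + 0.0064 = 0.2730
O = 0.1863 / √(0.2754 × 0.2730) = 0.1863 / 0.27420 = 0.6794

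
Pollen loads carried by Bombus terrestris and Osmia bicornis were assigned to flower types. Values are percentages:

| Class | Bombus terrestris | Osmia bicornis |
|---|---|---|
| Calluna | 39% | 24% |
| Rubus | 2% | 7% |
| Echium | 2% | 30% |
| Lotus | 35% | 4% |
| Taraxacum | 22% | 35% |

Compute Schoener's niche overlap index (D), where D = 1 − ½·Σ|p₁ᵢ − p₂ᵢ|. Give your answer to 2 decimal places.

Convert percentages to proportions (divide by 100).
Σ|p₁ᵢ − p₂ᵢ| = 0.15 + 0.05 + 0.28 + 0.31 + 0.13 = 0.92
D = 1 − ½ × 0.92 = 1 − 0.460 = 0.5400

0.54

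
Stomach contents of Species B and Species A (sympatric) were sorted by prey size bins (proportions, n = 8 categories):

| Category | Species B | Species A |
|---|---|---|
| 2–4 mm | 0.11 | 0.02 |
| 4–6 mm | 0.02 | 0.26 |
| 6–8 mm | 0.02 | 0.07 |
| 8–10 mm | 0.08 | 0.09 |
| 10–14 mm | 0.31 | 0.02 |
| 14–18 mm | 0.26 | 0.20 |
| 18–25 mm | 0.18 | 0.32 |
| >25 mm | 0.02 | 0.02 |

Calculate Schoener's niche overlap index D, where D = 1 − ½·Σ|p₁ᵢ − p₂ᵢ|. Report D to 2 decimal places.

0.56

Σ|p₁ᵢ − p₂ᵢ| = 0.09 + 0.24 + 0.05 + 0.01 + 0.29 + 0.06 + 0.14 + 0.00 = 0.88
D = 1 − ½ × 0.88 = 1 − 0.440 = 0.5600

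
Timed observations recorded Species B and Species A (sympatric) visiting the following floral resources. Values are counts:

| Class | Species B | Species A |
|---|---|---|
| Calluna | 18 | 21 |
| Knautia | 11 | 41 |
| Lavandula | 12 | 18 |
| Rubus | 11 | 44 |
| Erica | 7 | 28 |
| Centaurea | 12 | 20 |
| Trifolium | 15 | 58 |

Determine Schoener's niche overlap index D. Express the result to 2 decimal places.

0.77

Proportions for Species B (n=86): 18/86=0.2093, 11/86=0.1279, 12/86=0.1395, 11/86=0.1279, 7/86=0.0814, 12/86=0.1395, 15/86=0.1744
Proportions for Species A (n=230): 21/230=0.0913, 41/230=0.1783, 18/230=0.0783, 44/230=0.1913, 28/230=0.1217, 20/230=0.0870, 58/230=0.2522
Σ|p₁ᵢ − p₂ᵢ| = 0.1180 + 0.0504 + 0.0612 + 0.0634 + 0.0403 + 0.0525 + 0.0778 = 0.4636
D = 1 − ½ × 0.4636 = 1 − 0.23180 = 0.76820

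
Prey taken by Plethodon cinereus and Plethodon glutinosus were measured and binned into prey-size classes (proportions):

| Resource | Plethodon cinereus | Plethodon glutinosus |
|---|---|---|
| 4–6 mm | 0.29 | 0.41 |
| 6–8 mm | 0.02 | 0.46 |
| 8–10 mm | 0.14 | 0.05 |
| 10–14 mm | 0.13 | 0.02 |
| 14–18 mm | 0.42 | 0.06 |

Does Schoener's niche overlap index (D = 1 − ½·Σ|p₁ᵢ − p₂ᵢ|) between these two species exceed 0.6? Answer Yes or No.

Σ|p₁ᵢ − p₂ᵢ| = 0.12 + 0.44 + 0.09 + 0.11 + 0.36 = 1.12
D = 1 − ½ × 1.12 = 1 − 0.560 = 0.4400
D = 0.4400 < 0.6 → No.

No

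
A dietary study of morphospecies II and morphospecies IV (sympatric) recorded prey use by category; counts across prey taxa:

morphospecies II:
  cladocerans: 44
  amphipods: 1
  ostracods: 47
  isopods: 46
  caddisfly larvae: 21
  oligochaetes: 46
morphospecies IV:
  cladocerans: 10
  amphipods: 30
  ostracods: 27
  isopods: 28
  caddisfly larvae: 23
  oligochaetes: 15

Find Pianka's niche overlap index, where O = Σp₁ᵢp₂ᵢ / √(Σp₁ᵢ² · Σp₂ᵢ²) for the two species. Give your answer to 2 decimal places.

0.78

Proportions for morphospecies II (n=205): 44/205=0.2146, 1/205=0.0049, 47/205=0.2293, 46/205=0.2244, 21/205=0.1024, 46/205=0.2244
Proportions for morphospecies IV (n=133): 10/133=0.0752, 30/133=0.2256, 27/133=0.2030, 28/133=0.2105, 23/133=0.1729, 15/133=0.1128
Σ p₁ᵢp₂ᵢ = 0.016138 + 0.001105 + 0.046548 + 0.047236 + 0.017705 + 0.025312 = 0.154044
Σp_1ᵢ² = 0.2146² + 0.0049² + 0.2293² + 0.2244² + 0.1024² + 0.2244² = 0.046053 + 0.000024 + 0.052578 + 0.050355 + 0.010486 + 0.050355 = 0.209851
Σp_2ᵢ² = 0.0752² + 0.2256² + 0.2030² + 0.2105² + 0.1729² + 0.1128² = 0.005655 + 0.050895 + 0.041209 + 0.044310 + 0.029894 + 0.012724 = 0.184687
O = 0.154044 / √(0.209851 × 0.184687) = 0.154044 / 0.1968673 = 0.7825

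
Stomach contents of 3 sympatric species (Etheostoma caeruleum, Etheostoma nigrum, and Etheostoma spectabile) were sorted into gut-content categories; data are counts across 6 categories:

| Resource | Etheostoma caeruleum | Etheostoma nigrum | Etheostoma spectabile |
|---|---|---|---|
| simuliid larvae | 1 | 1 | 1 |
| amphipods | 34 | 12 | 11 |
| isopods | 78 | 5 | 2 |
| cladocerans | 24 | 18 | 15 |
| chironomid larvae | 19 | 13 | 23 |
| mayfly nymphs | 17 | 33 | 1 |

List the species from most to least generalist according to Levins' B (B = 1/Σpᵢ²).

Etheostoma nigrum > Etheostoma caeruleum > Etheostoma spectabile

Proportions for Etheostoma caeruleum (n=173): 1/173=0.0058, 34/173=0.1965, 78/173=0.4509, 24/173=0.1387, 19/173=0.1098, 17/173=0.0983
Proportions for Etheostoma nigrum (n=82): 1/82=0.0122, 12/82=0.1463, 5/82=0.0610, 18/82=0.2195, 13/82=0.1585, 33/82=0.4024
Proportions for Etheostoma spectabile (n=53): 1/53=0.0189, 11/53=0.2075, 2/53=0.0377, 15/53=0.2830, 23/53=0.4340, 1/53=0.0189
Σp_caerᵢ² = 0.0058² + 0.1965² + 0.4509² + 0.1387² + 0.1098² + 0.0983² = 0.000034 + 0.038612 + 0.203311 + 0.019238 + 0.012056 + 0.009663 = 0.282914
B_caer = 1 / 0.282914 = 3.5346
Σp_nigrᵢ² = 0.0122² + 0.1463² + 0.0610² + 0.2195² + 0.1585² + 0.4024² = 0.000149 + 0.021404 + 0.003721 + 0.048180 + 0.025122 + 0.161926 = 0.260502
B_nigr = 1 / 0.260502 = 3.8387
Σp_specᵢ² = 0.0189² + 0.2075² + 0.0377² + 0.2830² + 0.4340² + 0.0189² = 0.000357 + 0.043056 + 0.001421 + 0.080089 + 0.188356 + 0.000357 = 0.313636
B_spec = 1 / 0.313636 = 3.1884
Ranking by B (broadest → narrowest): Etheostoma nigrum (3.84) > Etheostoma caeruleum (3.53) > Etheostoma spectabile (3.19)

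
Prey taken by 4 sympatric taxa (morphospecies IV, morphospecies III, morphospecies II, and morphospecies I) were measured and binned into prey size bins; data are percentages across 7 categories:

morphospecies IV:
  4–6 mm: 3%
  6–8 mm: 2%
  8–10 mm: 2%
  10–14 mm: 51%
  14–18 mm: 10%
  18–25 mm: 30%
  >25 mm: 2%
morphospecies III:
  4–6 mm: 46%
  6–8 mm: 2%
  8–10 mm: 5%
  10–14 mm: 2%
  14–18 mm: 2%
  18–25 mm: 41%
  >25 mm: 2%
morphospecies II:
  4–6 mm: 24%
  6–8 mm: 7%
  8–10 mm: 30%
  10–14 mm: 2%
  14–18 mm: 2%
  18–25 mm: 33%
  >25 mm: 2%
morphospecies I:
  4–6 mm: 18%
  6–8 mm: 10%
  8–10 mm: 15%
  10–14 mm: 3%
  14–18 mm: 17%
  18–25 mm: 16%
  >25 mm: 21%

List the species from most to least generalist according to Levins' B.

morphospecies I > morphospecies II > morphospecies IV > morphospecies III

Convert percentages to proportions (divide by 100).
Σp_IVᵢ² = 0.03² + 0.02² + 0.02² + 0.51² + 0.10² + 0.30² + 0.02² = 0.0009 + 0.0004 + 0.0004 + 0.2601 + 0.0100 + 0.0900 + 0.0004 = 0.3622
B_IV = 1 / 0.3622 = 2.7609
Σp_IIIᵢ² = 0.46² + 0.02² + 0.05² + 0.02² + 0.02² + 0.41² + 0.02² = 0.2116 + 0.0004 + 0.0025 + 0.0004 + 0.0004 + 0.1681 + 0.0004 = 0.3838
B_III = 1 / 0.3838 = 2.6055
Σp_IIᵢ² = 0.24² + 0.07² + 0.30² + 0.02² + 0.02² + 0.33² + 0.02² = 0.0576 + 0.0049 + 0.0900 + 0.0004 + 0.0004 + 0.1089 + 0.0004 = 0.2626
B_II = 1 / 0.2626 = 3.8081
Σp_Iᵢ² = 0.18² + 0.10² + 0.15² + 0.03² + 0.17² + 0.16² + 0.21² = 0.0324 + 0.0100 + 0.0225 + 0.0009 + 0.0289 + 0.0256 + 0.0441 = 0.1644
B_I = 1 / 0.1644 = 6.0827
Ranking by B (broadest → narrowest): morphospecies I (6.08) > morphospecies II (3.81) > morphospecies IV (2.76) > morphospecies III (2.61)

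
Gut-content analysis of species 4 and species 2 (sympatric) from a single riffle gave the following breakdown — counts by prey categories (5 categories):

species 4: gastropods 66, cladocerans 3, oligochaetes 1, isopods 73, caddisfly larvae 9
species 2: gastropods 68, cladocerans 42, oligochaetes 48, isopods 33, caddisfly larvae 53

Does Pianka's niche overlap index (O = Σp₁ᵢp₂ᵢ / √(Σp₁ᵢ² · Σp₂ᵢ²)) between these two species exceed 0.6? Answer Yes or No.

Proportions for species 4 (n=152): 66/152=0.4342, 3/152=0.0197, 1/152=0.0066, 73/152=0.4803, 9/152=0.0592
Proportions for species 2 (n=244): 68/244=0.2787, 42/244=0.1721, 48/244=0.1967, 33/244=0.1352, 53/244=0.2172
Σ p₁ᵢp₂ᵢ = 0.121012 + 0.003390 + 0.001298 + 0.064937 + 0.012858 = 0.203495
Σp_1ᵢ² = 0.4342² + 0.0197² + 0.0066² + 0.4803² + 0.0592² = 0.188530 + 0.000388 + 0.000044 + 0.230688 + 0.003505 = 0.423155
Σp_2ᵢ² = 0.2787² + 0.1721² + 0.1967² + 0.1352² + 0.2172² = 0.077674 + 0.029618 + 0.038691 + 0.018279 + 0.047176 = 0.211438
O = 0.203495 / √(0.423155 × 0.211438) = 0.203495 / 0.2991171 = 0.6803
O = 0.6803 > 0.6 → Yes.

Yes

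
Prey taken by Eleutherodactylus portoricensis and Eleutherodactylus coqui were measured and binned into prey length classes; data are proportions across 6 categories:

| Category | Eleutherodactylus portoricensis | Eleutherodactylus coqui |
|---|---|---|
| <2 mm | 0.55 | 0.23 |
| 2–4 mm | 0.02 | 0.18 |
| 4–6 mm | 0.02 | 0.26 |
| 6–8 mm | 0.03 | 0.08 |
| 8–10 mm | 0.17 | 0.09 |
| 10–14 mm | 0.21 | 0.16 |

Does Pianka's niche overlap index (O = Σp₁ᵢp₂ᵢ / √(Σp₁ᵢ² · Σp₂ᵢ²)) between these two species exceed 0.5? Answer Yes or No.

Σ p₁ᵢp₂ᵢ = 0.1265 + 0.0036 + 0.0052 + 0.0024 + 0.0153 + 0.0336 = 0.1866
Σp_1ᵢ² = 0.55² + 0.02² + 0.02² + 0.03² + 0.17² + 0.21² = 0.3025 + 0.0004 + 0.0004 + 0.0009 + 0.0289 + 0.0441 = 0.3772
Σp_2ᵢ² = 0.23² + 0.18² + 0.26² + 0.08² + 0.09² + 0.16² = 0.0529 + 0.0324 + 0.0676 + 0.0064 + 0.0081 + 0.0256 = 0.1930
O = 0.1866 / √(0.3772 × 0.1930) = 0.1866 / 0.26981 = 0.6916
O = 0.6916 > 0.5 → Yes.

Yes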